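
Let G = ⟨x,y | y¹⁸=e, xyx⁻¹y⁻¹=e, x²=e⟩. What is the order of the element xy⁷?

Compute successive powers until reaching e:
  (xy⁷)¹ = xy⁷, (xy⁷)² = y¹⁴, (xy⁷)³ = xy³, (xy⁷)⁴ = y¹⁰, (xy⁷)⁵ = xy¹⁷, (xy⁷)⁶ = y⁶, (xy⁷)⁷ = xy¹³, (xy⁷)⁸ = y², (xy⁷)⁹ = xy⁹, (xy⁷)¹⁰ = y¹⁶, (xy⁷)¹¹ = xy⁵, (xy⁷)¹² = y¹², (xy⁷)¹³ = xy, (xy⁷)¹⁴ = y⁸, (xy⁷)¹⁵ = xy¹⁵, (xy⁷)¹⁶ = y⁴, (xy⁷)¹⁷ = xy¹¹, (xy⁷)¹⁸ = e.
The smallest positive k with (xy⁷)ᵏ = e is 18.

Answer: 18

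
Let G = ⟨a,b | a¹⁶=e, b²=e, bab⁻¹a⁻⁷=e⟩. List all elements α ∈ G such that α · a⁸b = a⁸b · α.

⟨a⁸b⟩ ⊆ C_G(a⁸b) since powers of a⁸b commute with a⁸b; so |C_G(a⁸b)| ≥ |⟨a⁸b⟩| = 2.
By orbit–stabilizer, |C_G(a⁸b)| = |G| / |conj. class of a⁸b| = 32 / 8 = 4.
The 4 elements commuting with a⁸b are {e, a⁸, b, a⁸b}.

Answer: {e, a⁸, b, a⁸b}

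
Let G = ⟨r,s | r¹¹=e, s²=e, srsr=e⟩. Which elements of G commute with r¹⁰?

⟨r¹⁰⟩ ⊆ C_G(r¹⁰) since powers of r¹⁰ commute with r¹⁰; so |C_G(r¹⁰)| ≥ |⟨r¹⁰⟩| = 11.
By orbit–stabilizer, |C_G(r¹⁰)| = |G| / |conj. class of r¹⁰| = 22 / 2 = 11.
The 11 elements commuting with r¹⁰ are {e, r, r², r³, r⁴, r⁵, r⁶, r⁷, r⁸, r⁹, r¹⁰}.

Answer: {e, r, r², r³, r⁴, r⁵, r⁶, r⁷, r⁸, r⁹, r¹⁰}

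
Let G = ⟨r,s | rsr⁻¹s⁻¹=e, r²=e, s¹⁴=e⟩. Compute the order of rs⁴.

Compute successive powers until reaching e:
  (rs⁴)¹ = rs⁴, (rs⁴)² = s⁸, (rs⁴)³ = rs¹², (rs⁴)⁴ = s², (rs⁴)⁵ = rs⁶, (rs⁴)⁶ = s¹⁰, (rs⁴)⁷ = r, (rs⁴)⁸ = s⁴, (rs⁴)⁹ = rs⁸, (rs⁴)¹⁰ = s¹², (rs⁴)¹¹ = rs², (rs⁴)¹² = s⁶, (rs⁴)¹³ = rs¹⁰, (rs⁴)¹⁴ = e.
The smallest positive k with (rs⁴)ᵏ = e is 14.

Answer: 14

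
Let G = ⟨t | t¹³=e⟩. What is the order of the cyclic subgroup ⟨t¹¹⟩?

|⟨t¹¹⟩| equals the order of t¹¹. Compute successive powers until reaching e:
  (t¹¹)¹ = t¹¹, (t¹¹)² = t⁹, (t¹¹)³ = t⁷, (t¹¹)⁴ = t⁵, (t¹¹)⁵ = t³, (t¹¹)⁶ = t, (t¹¹)⁷ = t¹², (t¹¹)⁸ = t¹⁰, (t¹¹)⁹ = t⁸, (t¹¹)¹⁰ = t⁶, (t¹¹)¹¹ = t⁴, (t¹¹)¹² = t², (t¹¹)¹³ = e.
The smallest positive k with (t¹¹)ᵏ = e is 13, so |⟨t¹¹⟩| = 13.

Answer: 13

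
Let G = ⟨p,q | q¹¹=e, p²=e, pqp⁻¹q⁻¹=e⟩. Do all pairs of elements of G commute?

Each pair of generators commutes: p·q = pq = q·p. Since the generators pairwise commute, every element of G commutes with every other, so G is abelian.

Answer: Yes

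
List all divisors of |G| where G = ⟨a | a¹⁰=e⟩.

|G| = 10 = 2 · 5. By Lagrange's theorem the order of any subgroup divides 10; the divisors of 10 are 1, 2, 5, 10.

Answer: 1, 2, 5, 10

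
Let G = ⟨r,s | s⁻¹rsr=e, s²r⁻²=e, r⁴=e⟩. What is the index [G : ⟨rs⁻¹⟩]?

First find ord(rs⁻¹) by computing successive powers:
  (rs⁻¹)¹ = rs⁻¹, (rs⁻¹)² = r², (rs⁻¹)³ = rs, (rs⁻¹)⁴ = e.
So |⟨rs⁻¹⟩| = ord(rs⁻¹) = 4. With |G| = 8, by Lagrange [G : ⟨rs⁻¹⟩] = 8/4 = 2.

Answer: 2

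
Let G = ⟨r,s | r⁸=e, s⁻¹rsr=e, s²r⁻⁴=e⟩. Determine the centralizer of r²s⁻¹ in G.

⟨r²s⁻¹⟩ ⊆ C_G(r²s⁻¹) since powers of r²s⁻¹ commute with r²s⁻¹; so |C_G(r²s⁻¹)| ≥ |⟨r²s⁻¹⟩| = 4.
By orbit–stabilizer, |C_G(r²s⁻¹)| = |G| / |conj. class of r²s⁻¹| = 16 / 4 = 4.
The 4 elements commuting with r²s⁻¹ are {e, r⁴, r²s, r²s⁻¹}.

Answer: {e, r⁴, r²s, r²s⁻¹}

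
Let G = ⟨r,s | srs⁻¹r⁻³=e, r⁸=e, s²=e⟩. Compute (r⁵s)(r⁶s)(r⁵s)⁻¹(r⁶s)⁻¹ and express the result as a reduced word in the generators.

[(r⁵s), (r⁶s)] = (r⁵s)·(r⁶s)·(r⁵s)⁻¹·(r⁶s)⁻¹.
  (r⁵s) · (r⁶s) = r⁷
  (r⁷) · (rs) = s
  s · (r⁶s) = r²

Answer: r²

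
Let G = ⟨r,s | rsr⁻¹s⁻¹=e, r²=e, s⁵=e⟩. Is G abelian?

Each pair of generators commutes: r·s = rs = s·r. Since the generators pairwise commute, every element of G commutes with every other, so G is abelian.

Answer: Yes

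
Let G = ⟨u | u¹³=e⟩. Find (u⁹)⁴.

Compute successive powers of (u⁹), reducing at each step:
  (u⁹)²: (u⁹) · u⁹ = u⁵
  (u⁹)³: (u⁵) · u⁹ = u
  (u⁹)⁴: u · u⁹ = u¹⁰

Answer: u¹⁰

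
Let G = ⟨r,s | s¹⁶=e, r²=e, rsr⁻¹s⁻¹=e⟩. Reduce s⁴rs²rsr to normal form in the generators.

Multiply left to right, reducing at each step:
  (s⁴) · r = rs⁴
  (rs⁴) · s² = rs⁶
  (rs⁶) · r = s⁶
  (s⁶) · s = s⁷
  (s⁷) · r = rs⁷

Answer: rs⁷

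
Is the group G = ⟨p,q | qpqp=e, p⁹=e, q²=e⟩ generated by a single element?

Every cyclic group is abelian. But p·q = pq while q·p = p⁸q, so p·q ≠ q·p and G is not abelian. Hence G is not cyclic.

Answer: No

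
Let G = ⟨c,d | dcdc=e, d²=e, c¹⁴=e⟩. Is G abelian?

c·d = cd but d·c = c¹³d, so c·d ≠ d·c and G is not abelian.

Answer: No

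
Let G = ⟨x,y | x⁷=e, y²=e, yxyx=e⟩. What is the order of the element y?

Compute successive powers until reaching e:
  y¹ = y, y² = e.
The smallest positive k with yᵏ = e is 2.

Answer: 2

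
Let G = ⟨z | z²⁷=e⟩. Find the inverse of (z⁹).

The order of (z⁹) is 3 (smallest k with (z⁹)ᵏ = e), so (z⁹)⁻¹ = (z⁹)² = z¹⁸.
Check: (z⁹) · (z¹⁸) → (z⁹) · z¹⁸ = e, giving e as required.

Answer: z¹⁸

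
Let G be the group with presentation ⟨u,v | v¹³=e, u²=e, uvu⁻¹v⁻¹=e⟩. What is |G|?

Enumerate words in the generators, reducing via the relations: the distinct elements are
  {e, u, v, uv, v², v³, v⁴, v⁵, v⁶, v⁷, v⁸, v⁹, uv², uv³, uv⁴, uv⁵, uv⁶, uv⁷, uv⁸, uv⁹, v¹², v¹¹, v¹⁰, uv¹², uv¹¹, uv¹⁰}.
No further products give new elements, so |G| = 26.

Answer: 26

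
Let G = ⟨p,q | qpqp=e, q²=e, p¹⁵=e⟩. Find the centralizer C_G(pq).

⟨pq⟩ ⊆ C_G(pq) since powers of pq commute with pq; so |C_G(pq)| ≥ |⟨pq⟩| = 2.
By orbit–stabilizer, |C_G(pq)| = |G| / |conj. class of pq| = 30 / 15 = 2.
The 2 elements commuting with pq are {e, pq}.

Answer: {e, pq}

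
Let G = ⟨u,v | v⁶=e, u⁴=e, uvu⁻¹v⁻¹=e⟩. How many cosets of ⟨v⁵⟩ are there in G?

First find ord(v⁵) by computing successive powers:
  (v⁵)¹ = v⁵, (v⁵)² = v⁴, (v⁵)³ = v³, (v⁵)⁴ = v², (v⁵)⁵ = v, (v⁵)⁶ = e.
So |⟨v⁵⟩| = ord(v⁵) = 6. With |G| = 24, by Lagrange [G : ⟨v⁵⟩] = 24/6 = 4.

Answer: 4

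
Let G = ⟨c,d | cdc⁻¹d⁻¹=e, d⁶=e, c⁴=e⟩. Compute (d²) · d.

Compute (d²) · d by multiplying left to right and reducing via the relations at each step:
  (d²) · d = d³

Answer: d³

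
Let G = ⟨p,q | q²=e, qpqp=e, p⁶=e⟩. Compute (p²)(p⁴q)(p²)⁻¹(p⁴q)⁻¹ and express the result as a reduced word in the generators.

[(p²), (p⁴q)] = (p²)·(p⁴q)·(p²)⁻¹·(p⁴q)⁻¹.
  (p²) · (p⁴q) = q
  q · (p⁴) = p²q
  (p²q) · (p⁴q) = p⁴

Answer: p⁴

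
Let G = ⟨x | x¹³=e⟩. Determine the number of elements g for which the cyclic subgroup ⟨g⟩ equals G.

G is cyclic of order 13. An element generates G iff its order is 13, and a cyclic group of order 13 has exactly φ(13) = 12 such elements.

Answer: 12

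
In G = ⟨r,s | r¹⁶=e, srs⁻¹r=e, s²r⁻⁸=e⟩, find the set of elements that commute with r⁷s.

⟨r⁷s⟩ ⊆ C_G(r⁷s) since powers of r⁷s commute with r⁷s; so |C_G(r⁷s)| ≥ |⟨r⁷s⟩| = 4.
By orbit–stabilizer, |C_G(r⁷s)| = |G| / |conj. class of r⁷s| = 32 / 8 = 4.
The 4 elements commuting with r⁷s are {e, r⁸, r⁷s⁻¹, r⁷s}.

Answer: {e, r⁸, r⁷s⁻¹, r⁷s}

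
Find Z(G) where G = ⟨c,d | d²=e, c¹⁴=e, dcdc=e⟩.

An element z ∈ Z(G) iff z commutes with every generator.
For example c⁷ is central: (c⁷)·c = c⁸ = c·(c⁷); (c⁷)·d = c⁷d = d·(c⁷).
Whereas c ∉ Z(G) since c·d = cd ≠ c¹³d = d·c.
Checking each of the 28 elements this way gives Z(G) = {e, c⁷}, of order 2.

Answer: {e, c⁷}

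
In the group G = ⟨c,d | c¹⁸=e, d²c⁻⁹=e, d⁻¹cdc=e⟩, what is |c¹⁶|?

Compute successive powers until reaching e:
  (c¹⁶)¹ = c¹⁶, (c¹⁶)² = c¹⁴, (c¹⁶)³ = c¹², (c¹⁶)⁴ = c¹⁰, (c¹⁶)⁵ = c⁸, (c¹⁶)⁶ = c⁶, (c¹⁶)⁷ = c⁴, (c¹⁶)⁸ = c², (c¹⁶)⁹ = e.
The smallest positive k with (c¹⁶)ᵏ = e is 9.

Answer: 9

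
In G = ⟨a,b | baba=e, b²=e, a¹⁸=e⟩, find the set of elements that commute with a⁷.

⟨a⁷⟩ ⊆ C_G(a⁷) since powers of a⁷ commute with a⁷; so |C_G(a⁷)| ≥ |⟨a⁷⟩| = 18.
By orbit–stabilizer, |C_G(a⁷)| = |G| / |conj. class of a⁷| = 36 / 2 = 18.
The 18 elements commuting with a⁷ are {e, a, a², a³, a⁴, a⁵, a⁶, a⁷, a⁸, a⁹, a¹⁰, a¹¹, a¹², a¹³, a¹⁴, a¹⁵, a¹⁶, a¹⁷}.

Answer: {e, a, a², a³, a⁴, a⁵, a⁶, a⁷, a⁸, a⁹, a¹⁰, a¹¹, a¹², a¹³, a¹⁴, a¹⁵, a¹⁶, a¹⁷}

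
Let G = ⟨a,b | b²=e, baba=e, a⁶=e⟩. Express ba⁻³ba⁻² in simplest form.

Multiply left to right, reducing at each step:
  b · a⁻³ = a³b
  (a³b) · b = a³
  (a³) · a⁻² = a

Answer: a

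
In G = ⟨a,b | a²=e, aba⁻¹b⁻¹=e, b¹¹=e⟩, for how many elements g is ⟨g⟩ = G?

G is cyclic of order 22. An element generates G iff its order is 22, and a cyclic group of order 22 has exactly φ(22) = 10 such elements.

Answer: 10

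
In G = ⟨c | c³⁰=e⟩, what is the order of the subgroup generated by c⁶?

|⟨c⁶⟩| equals the order of c⁶. Compute successive powers until reaching e:
  (c⁶)¹ = c⁶, (c⁶)² = c¹², (c⁶)³ = c¹⁸, (c⁶)⁴ = c²⁴, (c⁶)⁵ = e.
The smallest positive k with (c⁶)ᵏ = e is 5, so |⟨c⁶⟩| = 5.

Answer: 5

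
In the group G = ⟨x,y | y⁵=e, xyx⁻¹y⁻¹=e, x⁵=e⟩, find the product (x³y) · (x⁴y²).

Compute (x³y) · (x⁴y²) by multiplying left to right and reducing via the relations at each step:
  (x³y) · x⁴ = x²y
  (x²y) · y² = x²y³

Answer: x²y³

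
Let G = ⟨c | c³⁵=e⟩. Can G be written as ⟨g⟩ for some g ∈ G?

|G| = 35. The element c has order 35 (its powers give 35 distinct elements), so ⟨c⟩ = G and G is cyclic.

Answer: Yes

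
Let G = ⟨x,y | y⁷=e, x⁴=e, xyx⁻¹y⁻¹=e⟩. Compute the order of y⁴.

Compute successive powers until reaching e:
  (y⁴)¹ = y⁴, (y⁴)² = y, (y⁴)³ = y⁵, (y⁴)⁴ = y², (y⁴)⁵ = y⁶, (y⁴)⁶ = y³, (y⁴)⁷ = e.
The smallest positive k with (y⁴)ᵏ = e is 7.

Answer: 7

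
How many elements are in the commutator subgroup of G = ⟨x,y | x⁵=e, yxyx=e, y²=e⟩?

G' = [G, G] is generated by all commutators. The generator-pair commutators are: [x, y] = x².
The subgroup they normally generate is {e, x, x², x³, x⁴}, of order 5.
Check: |G/G'| = 10/5 = 2 is the order of the abelianisation.

Answer: 5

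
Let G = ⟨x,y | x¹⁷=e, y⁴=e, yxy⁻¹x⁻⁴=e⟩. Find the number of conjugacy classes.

The conjugacy classes (representative and size) are:
  [e] (size 1), [x⁴] (size 4), [x²] (size 4), [x⁵] (size 4), [x¹¹] (size 4), [x⁷y] (size 17), [x³y²] (size 17), [x⁹y³] (size 17).
Class equation: 1 + 4 + 4 + 4 + 4 + 17 + 17 + 17 = 68 = |G|. So G has 8 conjugacy classes.

Answer: 8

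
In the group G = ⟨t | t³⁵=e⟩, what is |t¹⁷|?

Compute successive powers until reaching e:
  (t¹⁷)¹ = t¹⁷, (t¹⁷)² = t³⁴, (t¹⁷)³ = t¹⁶, (t¹⁷)⁴ = t³³, (t¹⁷)⁵ = t¹⁵, (t¹⁷)⁶ = t³², (t¹⁷)⁷ = t¹⁴, (t¹⁷)⁸ = t³¹, (t¹⁷)⁹ = t¹³, (t¹⁷)¹⁰ = t³⁰, (t¹⁷)¹¹ = t¹², (t¹⁷)¹² = t²⁹, (t¹⁷)¹³ = t¹¹, (t¹⁷)¹⁴ = t²⁸, (t¹⁷)¹⁵ = t¹⁰, (t¹⁷)¹⁶ = t²⁷, (t¹⁷)¹⁷ = t⁹, (t¹⁷)¹⁸ = t²⁶, (t¹⁷)¹⁹ = t⁸, (t¹⁷)²⁰ = t²⁵, (t¹⁷)²¹ = t⁷, (t¹⁷)²² = t²⁴, (t¹⁷)²³ = t⁶, (t¹⁷)²⁴ = t²³, (t¹⁷)²⁵ = t⁵, (t¹⁷)²⁶ = t²², (t¹⁷)²⁷ = t⁴, (t¹⁷)²⁸ = t²¹, (t¹⁷)²⁹ = t³, (t¹⁷)³⁰ = t²⁰, (t¹⁷)³¹ = t², (t¹⁷)³² = t¹⁹, (t¹⁷)³³ = t, (t¹⁷)³⁴ = t¹⁸, (t¹⁷)³⁵ = e.
The smallest positive k with (t¹⁷)ᵏ = e is 35.

Answer: 35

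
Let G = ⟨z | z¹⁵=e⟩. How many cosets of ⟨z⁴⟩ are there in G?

First find ord(z⁴) by computing successive powers:
  (z⁴)¹ = z⁴, (z⁴)² = z⁸, (z⁴)³ = z¹², (z⁴)⁴ = z, (z⁴)⁵ = z⁵, (z⁴)⁶ = z⁹, (z⁴)⁷ = z¹³, (z⁴)⁸ = z², (z⁴)⁹ = z⁶, (z⁴)¹⁰ = z¹⁰, (z⁴)¹¹ = z¹⁴, (z⁴)¹² = z³, (z⁴)¹³ = z⁷, (z⁴)¹⁴ = z¹¹, (z⁴)¹⁵ = e.
So |⟨z⁴⟩| = ord(z⁴) = 15. With |G| = 15, by Lagrange [G : ⟨z⁴⟩] = 15/15 = 1.

Answer: 1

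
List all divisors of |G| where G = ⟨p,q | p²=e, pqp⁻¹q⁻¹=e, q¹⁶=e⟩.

|G| = 32 = 2⁵. By Lagrange's theorem the order of any subgroup divides 32; the divisors of 32 are 1, 2, 4, 8, 16, 32.

Answer: 1, 2, 4, 8, 16, 32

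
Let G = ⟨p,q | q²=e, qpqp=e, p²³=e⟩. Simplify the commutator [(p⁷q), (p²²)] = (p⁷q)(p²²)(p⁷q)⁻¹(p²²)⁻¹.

[(p⁷q), (p²²)] = (p⁷q)·(p²²)·(p⁷q)⁻¹·(p²²)⁻¹.
  (p⁷q) · (p²²) = p⁸q
  (p⁸q) · (p⁷q) = p
  p · p = p²

Answer: p²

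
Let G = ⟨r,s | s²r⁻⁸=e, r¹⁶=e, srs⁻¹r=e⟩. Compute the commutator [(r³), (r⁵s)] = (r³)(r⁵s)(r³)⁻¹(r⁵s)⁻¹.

[(r³), (r⁵s)] = (r³)·(r⁵s)·(r³)⁻¹·(r⁵s)⁻¹.
  (r³) · (r⁵s) = s⁻¹
  (s⁻¹) · (r¹³) = r³s⁻¹
  (r³s⁻¹) · (r⁵s⁻¹) = r⁶

Answer: r⁶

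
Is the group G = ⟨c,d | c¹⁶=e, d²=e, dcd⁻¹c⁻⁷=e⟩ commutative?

c·d = cd but d·c = c⁷d, so c·d ≠ d·c and G is not abelian.

Answer: No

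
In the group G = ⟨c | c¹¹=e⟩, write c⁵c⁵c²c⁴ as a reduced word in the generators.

Multiply left to right, reducing at each step:
  (c⁵) · c⁵ = c¹⁰
  (c¹⁰) · c² = c
  c · c⁴ = c⁵

Answer: c⁵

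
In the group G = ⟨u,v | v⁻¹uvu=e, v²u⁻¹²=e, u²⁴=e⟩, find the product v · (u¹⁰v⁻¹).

Compute v · (u¹⁰v⁻¹) by multiplying left to right and reducing via the relations at each step:
  v · u¹⁰ = u²v⁻¹
  (u²v⁻¹) · v⁻¹ = u¹⁴

Answer: u¹⁴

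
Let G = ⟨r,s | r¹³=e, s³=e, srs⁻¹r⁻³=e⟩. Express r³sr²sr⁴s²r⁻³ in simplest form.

Multiply left to right, reducing at each step:
  (r³) · s = r³s
  (r³s) · r² = r⁹s
  (r⁹s) · s = r⁹s²
  (r⁹s²) · r⁴ = r⁶s²
  (r⁶s²) · s² = r⁶s
  (r⁶s) · r⁻³ = r¹⁰s

Answer: r¹⁰s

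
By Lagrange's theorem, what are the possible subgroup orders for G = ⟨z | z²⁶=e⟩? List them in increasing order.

|G| = 26 = 2 · 13. By Lagrange's theorem the order of any subgroup divides 26; the divisors of 26 are 1, 2, 13, 26.

Answer: 1, 2, 13, 26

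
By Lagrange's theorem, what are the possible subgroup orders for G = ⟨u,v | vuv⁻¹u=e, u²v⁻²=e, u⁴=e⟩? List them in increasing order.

|G| = 8 = 2³. By Lagrange's theorem the order of any subgroup divides 8; the divisors of 8 are 1, 2, 4, 8.

Answer: 1, 2, 4, 8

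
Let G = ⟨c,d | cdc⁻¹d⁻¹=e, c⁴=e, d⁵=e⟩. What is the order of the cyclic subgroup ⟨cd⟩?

|⟨cd⟩| equals the order of cd. Compute successive powers until reaching e:
  (cd)¹ = cd, (cd)² = c²d², (cd)³ = c³d³, (cd)⁴ = d⁴, (cd)⁵ = c, (cd)⁶ = c²d, (cd)⁷ = c³d², (cd)⁸ = d³, (cd)⁹ = cd⁴, (cd)¹⁰ = c², (cd)¹¹ = c³d, (cd)¹² = d², (cd)¹³ = cd³, (cd)¹⁴ = c²d⁴, (cd)¹⁵ = c³, (cd)¹⁶ = d, (cd)¹⁷ = cd², (cd)¹⁸ = c²d³, (cd)¹⁹ = c³d⁴, (cd)²⁰ = e.
The smallest positive k with (cd)ᵏ = e is 20, so |⟨cd⟩| = 20.

Answer: 20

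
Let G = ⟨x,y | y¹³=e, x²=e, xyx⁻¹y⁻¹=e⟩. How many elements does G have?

Enumerate words in the generators, reducing via the relations: the distinct elements are
  {e, x, y, xy, y², y³, y⁴, y⁵, y⁶, y⁷, y⁸, y⁹, xy², xy³, xy⁴, xy⁵, xy⁶, xy⁷, xy⁸, xy⁹, y¹², y¹¹, y¹⁰, xy¹², xy¹¹, xy¹⁰}.
No further products give new elements, so |G| = 26.

Answer: 26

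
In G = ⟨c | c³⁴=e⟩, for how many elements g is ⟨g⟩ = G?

G is cyclic of order 34. An element generates G iff its order is 34, and a cyclic group of order 34 has exactly φ(34) = 16 such elements.

Answer: 16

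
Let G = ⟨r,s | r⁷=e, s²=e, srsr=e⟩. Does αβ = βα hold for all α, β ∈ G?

r·s = rs but s·r = r⁶s, so r·s ≠ s·r and G is not abelian.

Answer: No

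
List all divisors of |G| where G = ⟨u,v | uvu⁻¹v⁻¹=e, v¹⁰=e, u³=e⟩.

|G| = 30 = 2 · 3 · 5. By Lagrange's theorem the order of any subgroup divides 30; the divisors of 30 are 1, 2, 3, 5, 6, 10, 15, 30.

Answer: 1, 2, 3, 5, 6, 10, 15, 30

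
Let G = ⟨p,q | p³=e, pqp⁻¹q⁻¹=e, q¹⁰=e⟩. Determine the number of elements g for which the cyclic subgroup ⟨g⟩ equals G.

G is cyclic of order 30. An element generates G iff its order is 30, and a cyclic group of order 30 has exactly φ(30) = 8 such elements.

Answer: 8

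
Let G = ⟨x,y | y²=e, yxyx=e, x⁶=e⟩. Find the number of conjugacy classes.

The conjugacy classes (representative and size) are:
  [e] (size 1), [x⁵] (size 2), [x⁴] (size 2), [x³] (size 1), [y] (size 3), [x³y] (size 3).
Class equation: 1 + 2 + 2 + 1 + 3 + 3 = 12 = |G|. So G has 6 conjugacy classes.

Answer: 6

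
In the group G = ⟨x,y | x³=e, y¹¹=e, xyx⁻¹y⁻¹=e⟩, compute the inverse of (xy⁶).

The order of (xy⁶) is 33 (smallest k with (xy⁶)ᵏ = e), so (xy⁶)⁻¹ = (xy⁶)³² = x²y⁵.
Check: (xy⁶) · (x²y⁵) → (xy⁶) · x² = y⁶;   (y⁶) · y⁵ = e, giving e as required.

Answer: x²y⁵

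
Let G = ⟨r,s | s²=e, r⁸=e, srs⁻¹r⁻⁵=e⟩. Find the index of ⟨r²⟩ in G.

First find ord(r²) by computing successive powers:
  (r²)¹ = r², (r²)² = r⁴, (r²)³ = r⁶, (r²)⁴ = e.
So |⟨r²⟩| = ord(r²) = 4. With |G| = 16, by Lagrange [G : ⟨r²⟩] = 16/4 = 4.

Answer: 4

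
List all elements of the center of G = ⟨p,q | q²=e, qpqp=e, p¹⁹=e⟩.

An element z ∈ Z(G) iff z commutes with every generator.
For example e is central: e·p = p = p·e; e·q = q = q·e.
Whereas p ∉ Z(G) since p·q = pq ≠ p¹⁸q = q·p.
Checking each of the 38 elements this way gives Z(G) = {e}, of order 1.

Answer: {e}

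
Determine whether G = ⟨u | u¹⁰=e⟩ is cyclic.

|G| = 10. The element u has order 10 (its powers give 10 distinct elements), so ⟨u⟩ = G and G is cyclic.

Answer: Yes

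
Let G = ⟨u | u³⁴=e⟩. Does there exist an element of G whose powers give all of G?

|G| = 34. The element u has order 34 (its powers give 34 distinct elements), so ⟨u⟩ = G and G is cyclic.

Answer: Yes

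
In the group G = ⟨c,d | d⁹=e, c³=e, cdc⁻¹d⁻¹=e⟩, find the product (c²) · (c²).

Compute (c²) · (c²) by multiplying left to right and reducing via the relations at each step:
  (c²) · c² = c

Answer: c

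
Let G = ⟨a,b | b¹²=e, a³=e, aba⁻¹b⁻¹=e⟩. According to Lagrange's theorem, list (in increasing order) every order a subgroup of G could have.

|G| = 36 = 2² · 3². By Lagrange's theorem the order of any subgroup divides 36; the divisors of 36 are 1, 2, 3, 4, 6, 9, 12, 18, 36.

Answer: 1, 2, 3, 4, 6, 9, 12, 18, 36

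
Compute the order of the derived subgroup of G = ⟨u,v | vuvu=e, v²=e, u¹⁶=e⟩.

G' = [G, G] is generated by all commutators. The generator-pair commutators are: [u, v] = u².
The subgroup they normally generate is {e, u², u⁴, u⁶, u⁸, u¹⁰, u¹², u¹⁴}, of order 8.
Check: |G/G'| = 32/8 = 4 is the order of the abelianisation.

Answer: 8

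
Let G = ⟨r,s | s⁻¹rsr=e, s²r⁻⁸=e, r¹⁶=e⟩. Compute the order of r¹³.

Compute successive powers until reaching e:
  (r¹³)¹ = r¹³, (r¹³)² = r¹⁰, (r¹³)³ = r⁷, (r¹³)⁴ = r⁴, (r¹³)⁵ = r, (r¹³)⁶ = r¹⁴, (r¹³)⁷ = r¹¹, (r¹³)⁸ = r⁸, (r¹³)⁹ = r⁵, (r¹³)¹⁰ = r², (r¹³)¹¹ = r¹⁵, (r¹³)¹² = r¹², (r¹³)¹³ = r⁹, (r¹³)¹⁴ = r⁶, (r¹³)¹⁵ = r³, (r¹³)¹⁶ = e.
The smallest positive k with (r¹³)ᵏ = e is 16.

Answer: 16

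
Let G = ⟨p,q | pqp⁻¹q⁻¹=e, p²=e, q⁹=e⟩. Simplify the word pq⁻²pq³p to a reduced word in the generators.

Multiply left to right, reducing at each step:
  p · q⁻² = pq⁷
  (pq⁷) · p = q⁷
  (q⁷) · q³ = q
  q · p = pq

Answer: pq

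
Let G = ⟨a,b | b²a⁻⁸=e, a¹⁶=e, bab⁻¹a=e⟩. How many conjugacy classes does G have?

The conjugacy classes (representative and size) are:
  [e] (size 1), [a] (size 2), [a¹⁴] (size 2), [a¹³] (size 2), [a¹²] (size 2), [a⁵] (size 2), [a¹⁰] (size 2), [a⁷] (size 2), [a⁸] (size 1), [b⁻¹] (size 8), [a⁷b⁻¹] (size 8).
Class equation: 1 + 2 + 2 + 2 + 2 + 2 + 2 + 2 + 1 + 8 + 8 = 32 = |G|. So G has 11 conjugacy classes.

Answer: 11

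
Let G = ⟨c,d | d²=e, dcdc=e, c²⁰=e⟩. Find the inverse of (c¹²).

The order of (c¹²) is 5 (smallest k with (c¹²)ᵏ = e), so (c¹²)⁻¹ = (c¹²)⁴ = c⁸.
Check: (c¹²) · (c⁸) → (c¹²) · c⁸ = e, giving e as required.

Answer: c⁸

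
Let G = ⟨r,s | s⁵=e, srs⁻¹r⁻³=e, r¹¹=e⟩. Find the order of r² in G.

Compute successive powers until reaching e:
  (r²)¹ = r², (r²)² = r⁴, (r²)³ = r⁶, (r²)⁴ = r⁸, (r²)⁵ = r¹⁰, (r²)⁶ = r, (r²)⁷ = r³, (r²)⁸ = r⁵, (r²)⁹ = r⁷, (r²)¹⁰ = r⁹, (r²)¹¹ = e.
The smallest positive k with (r²)ᵏ = e is 11.

Answer: 11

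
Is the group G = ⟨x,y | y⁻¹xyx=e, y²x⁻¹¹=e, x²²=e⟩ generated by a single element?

Every cyclic group is abelian. But x·y = xy while y·x = x¹⁰y⁻¹, so x·y ≠ y·x and G is not abelian. Hence G is not cyclic.

Answer: No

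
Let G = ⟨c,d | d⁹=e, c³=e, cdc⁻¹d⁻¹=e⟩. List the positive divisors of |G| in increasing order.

|G| = 27 = 3³. By Lagrange's theorem the order of any subgroup divides 27; the divisors of 27 are 1, 3, 9, 27.

Answer: 1, 3, 9, 27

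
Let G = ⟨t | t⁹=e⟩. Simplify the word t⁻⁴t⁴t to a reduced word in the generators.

Multiply left to right, reducing at each step:
  (t⁵) · t⁴ = e
  e · t = t

Answer: t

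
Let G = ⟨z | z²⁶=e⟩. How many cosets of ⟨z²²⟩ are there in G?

First find ord(z²²) by computing successive powers:
  (z²²)¹ = z²², (z²²)² = z¹⁸, (z²²)³ = z¹⁴, (z²²)⁴ = z¹⁰, (z²²)⁵ = z⁶, (z²²)⁶ = z², (z²²)⁷ = z²⁴, (z²²)⁸ = z²⁰, (z²²)⁹ = z¹⁶, (z²²)¹⁰ = z¹², (z²²)¹¹ = z⁸, (z²²)¹² = z⁴, (z²²)¹³ = e.
So |⟨z²²⟩| = ord(z²²) = 13. With |G| = 26, by Lagrange [G : ⟨z²²⟩] = 26/13 = 2.

Answer: 2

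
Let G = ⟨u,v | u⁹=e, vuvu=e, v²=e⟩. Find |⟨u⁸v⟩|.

|⟨u⁸v⟩| equals the order of u⁸v. Compute successive powers until reaching e:
  (u⁸v)¹ = u⁸v, (u⁸v)² = e.
The smallest positive k with (u⁸v)ᵏ = e is 2, so |⟨u⁸v⟩| = 2.

Answer: 2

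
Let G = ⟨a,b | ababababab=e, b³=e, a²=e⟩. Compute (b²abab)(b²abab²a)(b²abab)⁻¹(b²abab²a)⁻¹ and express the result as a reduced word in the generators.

[(b²abab), (b²abab²a)] = (b²abab)·(b²abab²a)·(b²abab)⁻¹·(b²abab²a)⁻¹.
  (b²abab) · (b²abab²a) = abab
  (abab) · (b²ab²ab) = b
  b · (abab²ab) = babab²ab

Answer: babab²ab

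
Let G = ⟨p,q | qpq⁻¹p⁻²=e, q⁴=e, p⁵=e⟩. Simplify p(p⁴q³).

Compute p · (p⁴q³) by multiplying left to right and reducing via the relations at each step:
  p · p⁴ = e
  e · q³ = q³

Answer: q³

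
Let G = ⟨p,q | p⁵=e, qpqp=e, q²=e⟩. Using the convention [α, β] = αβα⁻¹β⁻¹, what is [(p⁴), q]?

[(p⁴), q] = (p⁴)·q·(p⁴)⁻¹·q⁻¹.
  (p⁴) · q = p⁴q
  (p⁴q) · p = p³q
  (p³q) · q = p³

Answer: p³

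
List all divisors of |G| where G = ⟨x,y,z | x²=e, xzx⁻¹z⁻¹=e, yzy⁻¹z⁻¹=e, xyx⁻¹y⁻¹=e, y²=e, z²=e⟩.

|G| = 8 = 2³. By Lagrange's theorem the order of any subgroup divides 8; the divisors of 8 are 1, 2, 4, 8.

Answer: 1, 2, 4, 8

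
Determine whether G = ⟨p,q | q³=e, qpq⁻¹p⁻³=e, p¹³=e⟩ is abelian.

p·q = pq but q·p = p³q, so p·q ≠ q·p and G is not abelian.

Answer: No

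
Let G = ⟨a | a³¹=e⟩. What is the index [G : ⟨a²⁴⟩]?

First find ord(a²⁴) by computing successive powers:
  (a²⁴)¹ = a²⁴, (a²⁴)² = a¹⁷, (a²⁴)³ = a¹⁰, (a²⁴)⁴ = a³, (a²⁴)⁵ = a²⁷, (a²⁴)⁶ = a²⁰, (a²⁴)⁷ = a¹³, (a²⁴)⁸ = a⁶, (a²⁴)⁹ = a³⁰, (a²⁴)¹⁰ = a²³, (a²⁴)¹¹ = a¹⁶, (a²⁴)¹² = a⁹, (a²⁴)¹³ = a², (a²⁴)¹⁴ = a²⁶, (a²⁴)¹⁵ = a¹⁹, (a²⁴)¹⁶ = a¹², (a²⁴)¹⁷ = a⁵, (a²⁴)¹⁸ = a²⁹, (a²⁴)¹⁹ = a²², (a²⁴)²⁰ = a¹⁵, (a²⁴)²¹ = a⁸, (a²⁴)²² = a, (a²⁴)²³ = a²⁵, (a²⁴)²⁴ = a¹⁸, (a²⁴)²⁵ = a¹¹, (a²⁴)²⁶ = a⁴, (a²⁴)²⁷ = a²⁸, (a²⁴)²⁸ = a²¹, (a²⁴)²⁹ = a¹⁴, (a²⁴)³⁰ = a⁷, (a²⁴)³¹ = e.
So |⟨a²⁴⟩| = ord(a²⁴) = 31. With |G| = 31, by Lagrange [G : ⟨a²⁴⟩] = 31/31 = 1.

Answer: 1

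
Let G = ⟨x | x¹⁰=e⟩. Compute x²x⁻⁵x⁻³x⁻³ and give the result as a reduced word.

Multiply left to right, reducing at each step:
  (x²) · x⁻⁵ = x⁷
  (x⁷) · x⁻³ = x⁴
  (x⁴) · x⁻³ = x

Answer: x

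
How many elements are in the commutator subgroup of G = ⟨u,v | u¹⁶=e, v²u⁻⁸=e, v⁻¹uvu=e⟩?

G' = [G, G] is generated by all commutators. The generator-pair commutators are: [u, v] = u².
The subgroup they normally generate is {e, u², u⁴, u⁶, u⁸, u¹⁰, u¹², u¹⁴}, of order 8.
Check: |G/G'| = 32/8 = 4 is the order of the abelianisation.

Answer: 8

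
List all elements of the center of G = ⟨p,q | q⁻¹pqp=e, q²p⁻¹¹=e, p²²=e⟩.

An element z ∈ Z(G) iff z commutes with every generator.
For example p¹¹ is central: (p¹¹)·p = p¹² = p·(p¹¹); (p¹¹)·q = q⁻¹ = q·(p¹¹).
Whereas p ∉ Z(G) since p·q = pq ≠ p¹⁰q⁻¹ = q·p.
Checking each of the 44 elements this way gives Z(G) = {e, p¹¹}, of order 2.

Answer: {e, p¹¹}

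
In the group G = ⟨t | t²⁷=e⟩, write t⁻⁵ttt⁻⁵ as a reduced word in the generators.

Multiply left to right, reducing at each step:
  (t²²) · t = t²³
  (t²³) · t = t²⁴
  (t²⁴) · t⁻⁵ = t¹⁹

Answer: t¹⁹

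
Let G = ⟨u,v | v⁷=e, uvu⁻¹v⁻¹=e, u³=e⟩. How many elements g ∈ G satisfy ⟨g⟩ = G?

G is cyclic of order 21. An element generates G iff its order is 21, and a cyclic group of order 21 has exactly φ(21) = 12 such elements.

Answer: 12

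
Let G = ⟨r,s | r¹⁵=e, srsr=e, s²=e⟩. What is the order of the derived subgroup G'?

G' = [G, G] is generated by all commutators. The generator-pair commutators are: [r, s] = r².
The subgroup they normally generate is {e, r, r², r³, r⁴, r⁵, r⁶, r⁷, r⁸, r⁹, r¹⁰, r¹¹, r¹², r¹³, r¹⁴}, of order 15.
Check: |G/G'| = 30/15 = 2 is the order of the abelianisation.

Answer: 15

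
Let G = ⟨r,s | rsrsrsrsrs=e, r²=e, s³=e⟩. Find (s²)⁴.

Compute successive powers of (s²), reducing at each step:
  (s²)²: (s²) · s² = s
  (s²)³: s · s² = e
  (s²)⁴: e · s² = s²

Answer: s²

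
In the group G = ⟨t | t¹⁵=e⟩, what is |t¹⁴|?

Compute successive powers until reaching e:
  (t¹⁴)¹ = t¹⁴, (t¹⁴)² = t¹³, (t¹⁴)³ = t¹², (t¹⁴)⁴ = t¹¹, (t¹⁴)⁵ = t¹⁰, (t¹⁴)⁶ = t⁹, (t¹⁴)⁷ = t⁸, (t¹⁴)⁸ = t⁷, (t¹⁴)⁹ = t⁶, (t¹⁴)¹⁰ = t⁵, (t¹⁴)¹¹ = t⁴, (t¹⁴)¹² = t³, (t¹⁴)¹³ = t², (t¹⁴)¹⁴ = t, (t¹⁴)¹⁵ = e.
The smallest positive k with (t¹⁴)ᵏ = e is 15.

Answer: 15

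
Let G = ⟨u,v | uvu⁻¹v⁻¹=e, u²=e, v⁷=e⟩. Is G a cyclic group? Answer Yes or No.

|G| = 14. The element uv has order 14 (its powers give 14 distinct elements), so ⟨uv⟩ = G and G is cyclic.

Answer: Yes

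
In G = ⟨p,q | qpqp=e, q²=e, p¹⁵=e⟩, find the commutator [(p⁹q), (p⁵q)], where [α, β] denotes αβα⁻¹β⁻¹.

[(p⁹q), (p⁵q)] = (p⁹q)·(p⁵q)·(p⁹q)⁻¹·(p⁵q)⁻¹.
  (p⁹q) · (p⁵q) = p⁴
  (p⁴) · (p⁹q) = p¹³q
  (p¹³q) · (p⁵q) = p⁸

Answer: p⁸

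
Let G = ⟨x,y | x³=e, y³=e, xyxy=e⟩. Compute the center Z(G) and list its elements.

An element z ∈ Z(G) iff z commutes with every generator.
For example e is central: e·x = x = x·e; e·y = y = y·e.
Whereas x ∉ Z(G) since x·y = xy ≠ x²y² = y·x.
Checking each of the 12 elements this way gives Z(G) = {e}, of order 1.

Answer: {e}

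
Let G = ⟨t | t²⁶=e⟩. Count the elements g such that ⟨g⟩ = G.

G is cyclic of order 26. An element generates G iff its order is 26, and a cyclic group of order 26 has exactly φ(26) = 12 such elements.

Answer: 12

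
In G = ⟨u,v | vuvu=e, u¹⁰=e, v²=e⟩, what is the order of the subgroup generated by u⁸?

|⟨u⁸⟩| equals the order of u⁸. Compute successive powers until reaching e:
  (u⁸)¹ = u⁸, (u⁸)² = u⁶, (u⁸)³ = u⁴, (u⁸)⁴ = u², (u⁸)⁵ = e.
The smallest positive k with (u⁸)ᵏ = e is 5, so |⟨u⁸⟩| = 5.

Answer: 5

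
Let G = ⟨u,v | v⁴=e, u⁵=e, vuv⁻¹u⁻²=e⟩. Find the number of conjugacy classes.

The conjugacy classes (representative and size) are:
  [e] (size 1), [u⁴] (size 4), [u²v] (size 5), [v²] (size 5), [u³v³] (size 5).
Class equation: 1 + 4 + 5 + 5 + 5 = 20 = |G|. So G has 5 conjugacy classes.

Answer: 5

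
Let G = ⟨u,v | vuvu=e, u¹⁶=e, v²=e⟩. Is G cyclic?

Every cyclic group is abelian. But u·v = uv while v·u = u¹⁵v, so u·v ≠ v·u and G is not abelian. Hence G is not cyclic.

Answer: No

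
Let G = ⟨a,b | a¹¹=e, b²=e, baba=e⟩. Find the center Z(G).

An element z ∈ Z(G) iff z commutes with every generator.
For example e is central: e·a = a = a·e; e·b = b = b·e.
Whereas a ∉ Z(G) since a·b = ab ≠ a¹⁰b = b·a.
Checking each of the 22 elements this way gives Z(G) = {e}, of order 1.

Answer: {e}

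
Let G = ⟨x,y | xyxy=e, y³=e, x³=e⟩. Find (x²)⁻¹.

The order of (x²) is 3 (smallest k with (x²)ᵏ = e), so (x²)⁻¹ = (x²)² = x.
Check: (x²) · x → (x²) · x = e, giving e as required.

Answer: x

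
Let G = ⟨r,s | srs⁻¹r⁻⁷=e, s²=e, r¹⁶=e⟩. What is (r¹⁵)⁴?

Compute successive powers of (r¹⁵), reducing at each step:
  (r¹⁵)²: (r¹⁵) · r¹⁵ = r¹⁴
  (r¹⁵)³: (r¹⁴) · r¹⁵ = r¹³
  (r¹⁵)⁴: (r¹³) · r¹⁵ = r¹²

Answer: r¹²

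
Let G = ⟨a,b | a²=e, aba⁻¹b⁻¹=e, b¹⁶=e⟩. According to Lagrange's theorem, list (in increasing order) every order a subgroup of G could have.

|G| = 32 = 2⁵. By Lagrange's theorem the order of any subgroup divides 32; the divisors of 32 are 1, 2, 4, 8, 16, 32.

Answer: 1, 2, 4, 8, 16, 32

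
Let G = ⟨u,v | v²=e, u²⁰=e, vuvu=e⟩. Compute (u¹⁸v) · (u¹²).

Compute (u¹⁸v) · (u¹²) by multiplying left to right and reducing via the relations at each step:
  (u¹⁸v) · u¹² = u⁶v

Answer: u⁶v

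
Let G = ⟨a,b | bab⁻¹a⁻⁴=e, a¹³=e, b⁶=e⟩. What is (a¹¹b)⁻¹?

The order of (a¹¹b) is 6 (smallest k with (a¹¹b)ᵏ = e), so (a¹¹b)⁻¹ = (a¹¹b)⁵ = a⁷b⁵.
Check: (a¹¹b) · (a⁷b⁵) → (a¹¹b) · a⁷ = b;   b · b⁵ = e, giving e as required.

Answer: a⁷b⁵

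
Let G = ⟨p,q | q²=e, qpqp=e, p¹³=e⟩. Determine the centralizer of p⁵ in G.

⟨p⁵⟩ ⊆ C_G(p⁵) since powers of p⁵ commute with p⁵; so |C_G(p⁵)| ≥ |⟨p⁵⟩| = 13.
By orbit–stabilizer, |C_G(p⁵)| = |G| / |conj. class of p⁵| = 26 / 2 = 13.
The 13 elements commuting with p⁵ are {e, p, p², p³, p⁴, p⁵, p⁶, p⁷, p⁸, p⁹, p¹⁰, p¹¹, p¹²}.

Answer: {e, p, p², p³, p⁴, p⁵, p⁶, p⁷, p⁸, p⁹, p¹⁰, p¹¹, p¹²}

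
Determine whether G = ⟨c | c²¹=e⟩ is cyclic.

|G| = 21. The element c has order 21 (its powers give 21 distinct elements), so ⟨c⟩ = G and G is cyclic.

Answer: Yes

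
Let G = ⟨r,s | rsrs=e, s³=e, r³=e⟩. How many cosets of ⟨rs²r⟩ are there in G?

First find ord(rs²r) by computing successive powers:
  (rs²r)¹ = rs²r, (rs²r)² = e.
So |⟨rs²r⟩| = ord(rs²r) = 2. With |G| = 12, by Lagrange [G : ⟨rs²r⟩] = 12/2 = 6.

Answer: 6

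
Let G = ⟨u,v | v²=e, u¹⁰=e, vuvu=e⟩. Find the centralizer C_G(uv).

⟨uv⟩ ⊆ C_G(uv) since powers of uv commute with uv; so |C_G(uv)| ≥ |⟨uv⟩| = 2.
By orbit–stabilizer, |C_G(uv)| = |G| / |conj. class of uv| = 20 / 5 = 4.
The 4 elements commuting with uv are {e, u⁵, uv, u⁶v}.

Answer: {e, u⁵, uv, u⁶v}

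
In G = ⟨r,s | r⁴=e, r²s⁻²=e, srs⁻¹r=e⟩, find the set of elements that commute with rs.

⟨rs⟩ ⊆ C_G(rs) since powers of rs commute with rs; so |C_G(rs)| ≥ |⟨rs⟩| = 4.
By orbit–stabilizer, |C_G(rs)| = |G| / |conj. class of rs| = 8 / 2 = 4.
The 4 elements commuting with rs are {e, r², rs⁻¹, rs}.

Answer: {e, r², rs⁻¹, rs}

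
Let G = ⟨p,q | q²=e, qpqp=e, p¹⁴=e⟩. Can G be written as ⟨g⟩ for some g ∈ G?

Every cyclic group is abelian. But p·q = pq while q·p = p¹³q, so p·q ≠ q·p and G is not abelian. Hence G is not cyclic.

Answer: No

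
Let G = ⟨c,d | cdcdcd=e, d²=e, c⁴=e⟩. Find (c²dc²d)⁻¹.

The order of (c²dc²d) is 2 (smallest k with (c²dc²d)ᵏ = e), so (c²dc²d)⁻¹ = (c²dc²d)¹ = c²dc²d.
Check: (c²dc²d) · (c²dc²d) → (c²dc²d) · c² = dc²d;   (dc²d) · d = dc²;   (dc²) · c² = d;   d · d = e, giving e as required.

Answer: c²dc²d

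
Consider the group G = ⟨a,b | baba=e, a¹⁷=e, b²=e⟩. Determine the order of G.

Enumerate words in the generators, reducing via the relations: the distinct elements are
  {a, b, e, ab, a², a³, a⁴, a⁵, a⁶, a⁷, a⁸, a⁹, a²b, a³b, a¹², a¹³, a¹¹, a¹⁰, a¹⁴, a¹⁵, a¹⁶, a⁴b, a⁵b, a⁶b, a⁷b, a⁸b, a⁹b, a¹²b, a¹³b, a¹¹b, a¹⁰b, a¹⁴b, a¹⁵b, a¹⁶b}.
No further products give new elements, so |G| = 34.

Answer: 34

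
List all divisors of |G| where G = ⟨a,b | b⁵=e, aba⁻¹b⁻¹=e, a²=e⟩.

|G| = 10 = 2 · 5. By Lagrange's theorem the order of any subgroup divides 10; the divisors of 10 are 1, 2, 5, 10.

Answer: 1, 2, 5, 10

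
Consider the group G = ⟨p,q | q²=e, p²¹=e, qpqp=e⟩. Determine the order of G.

Enumerate words in the generators, reducing via the relations: the distinct elements are
  {e, p, q, pq, p², p³, p⁴, p⁵, p⁶, p⁷, p⁸, p⁹, p²q, p²⁰, p³q, p¹², p¹³, p¹¹, p¹⁰, p¹⁴, p¹⁵, p¹⁶, p¹⁷, p¹⁸, p¹⁹, p⁴q, p⁵q, p⁶q, p⁷q, p⁸q, p⁹q, p²⁰q, p¹²q, p¹³q, p¹¹q, p¹⁰q, p¹⁴q, p¹⁵q, p¹⁶q, p¹⁷q, p¹⁸q, p¹⁹q}.
No further products give new elements, so |G| = 42.

Answer: 42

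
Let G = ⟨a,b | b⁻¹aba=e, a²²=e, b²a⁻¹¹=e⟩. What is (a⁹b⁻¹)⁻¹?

The order of (a⁹b⁻¹) is 4 (smallest k with (a⁹b⁻¹)ᵏ = e), so (a⁹b⁻¹)⁻¹ = (a⁹b⁻¹)³ = a⁹b.
Check: (a⁹b⁻¹) · (a⁹b) → (a⁹b⁻¹) · a⁹ = b⁻¹;   (b⁻¹) · b = e, giving e as required.

Answer: a⁹b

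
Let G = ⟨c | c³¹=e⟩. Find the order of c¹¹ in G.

Compute successive powers until reaching e:
  (c¹¹)¹ = c¹¹, (c¹¹)² = c²², (c¹¹)³ = c², (c¹¹)⁴ = c¹³, (c¹¹)⁵ = c²⁴, (c¹¹)⁶ = c⁴, (c¹¹)⁷ = c¹⁵, (c¹¹)⁸ = c²⁶, (c¹¹)⁹ = c⁶, (c¹¹)¹⁰ = c¹⁷, (c¹¹)¹¹ = c²⁸, (c¹¹)¹² = c⁸, (c¹¹)¹³ = c¹⁹, (c¹¹)¹⁴ = c³⁰, (c¹¹)¹⁵ = c¹⁰, (c¹¹)¹⁶ = c²¹, (c¹¹)¹⁷ = c, (c¹¹)¹⁸ = c¹², (c¹¹)¹⁹ = c²³, (c¹¹)²⁰ = c³, (c¹¹)²¹ = c¹⁴, (c¹¹)²² = c²⁵, (c¹¹)²³ = c⁵, (c¹¹)²⁴ = c¹⁶, (c¹¹)²⁵ = c²⁷, (c¹¹)²⁶ = c⁷, (c¹¹)²⁷ = c¹⁸, (c¹¹)²⁸ = c²⁹, (c¹¹)²⁹ = c⁹, (c¹¹)³⁰ = c²⁰, (c¹¹)³¹ = e.
The smallest positive k with (c¹¹)ᵏ = e is 31.

Answer: 31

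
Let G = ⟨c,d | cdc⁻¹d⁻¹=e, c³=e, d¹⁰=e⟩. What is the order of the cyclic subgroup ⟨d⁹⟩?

|⟨d⁹⟩| equals the order of d⁹. Compute successive powers until reaching e:
  (d⁹)¹ = d⁹, (d⁹)² = d⁸, (d⁹)³ = d⁷, (d⁹)⁴ = d⁶, (d⁹)⁵ = d⁵, (d⁹)⁶ = d⁴, (d⁹)⁷ = d³, (d⁹)⁸ = d², (d⁹)⁹ = d, (d⁹)¹⁰ = e.
The smallest positive k with (d⁹)ᵏ = e is 10, so |⟨d⁹⟩| = 10.

Answer: 10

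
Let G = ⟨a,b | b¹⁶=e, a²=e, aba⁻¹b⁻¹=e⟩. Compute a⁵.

Compute successive powers of a, reducing at each step:
  a²: a · a = e
  a³: e · a = a
  a⁴: a · a = e
  a⁵: e · a = a

Answer: a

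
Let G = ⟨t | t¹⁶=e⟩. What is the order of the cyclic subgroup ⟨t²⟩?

|⟨t²⟩| equals the order of t². Compute successive powers until reaching e:
  (t²)¹ = t², (t²)² = t⁴, (t²)³ = t⁶, (t²)⁴ = t⁸, (t²)⁵ = t¹⁰, (t²)⁶ = t¹², (t²)⁷ = t¹⁴, (t²)⁸ = e.
The smallest positive k with (t²)ᵏ = e is 8, so |⟨t²⟩| = 8.

Answer: 8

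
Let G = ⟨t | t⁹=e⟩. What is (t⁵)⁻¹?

The order of (t⁵) is 9 (smallest k with (t⁵)ᵏ = e), so (t⁵)⁻¹ = (t⁵)⁸ = t⁴.
Check: (t⁵) · (t⁴) → (t⁵) · t⁴ = e, giving e as required.

Answer: t⁴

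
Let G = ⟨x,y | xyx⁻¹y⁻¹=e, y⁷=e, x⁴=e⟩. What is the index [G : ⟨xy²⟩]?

First find ord(xy²) by computing successive powers:
  (xy²)¹ = xy², (xy²)² = x²y⁴, (xy²)³ = x³y⁶, (xy²)⁴ = y, (xy²)⁵ = xy³, (xy²)⁶ = x²y⁵, (xy²)⁷ = x³, (xy²)⁸ = y², (xy²)⁹ = xy⁴, (xy²)¹⁰ = x²y⁶, (xy²)¹¹ = x³y, (xy²)¹² = y³, (xy²)¹³ = xy⁵, (xy²)¹⁴ = x², (xy²)¹⁵ = x³y², (xy²)¹⁶ = y⁴, (xy²)¹⁷ = xy⁶, (xy²)¹⁸ = x²y, (xy²)¹⁹ = x³y³, (xy²)²⁰ = y⁵, (xy²)²¹ = x, (xy²)²² = x²y², (xy²)²³ = x³y⁴, (xy²)²⁴ = y⁶, (xy²)²⁵ = xy, (xy²)²⁶ = x²y³, (xy²)²⁷ = x³y⁵, (xy²)²⁸ = e.
So |⟨xy²⟩| = ord(xy²) = 28. With |G| = 28, by Lagrange [G : ⟨xy²⟩] = 28/28 = 1.

Answer: 1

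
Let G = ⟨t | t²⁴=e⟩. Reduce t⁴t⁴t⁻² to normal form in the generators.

Multiply left to right, reducing at each step:
  (t⁴) · t⁴ = t⁸
  (t⁸) · t⁻² = t⁶

Answer: t⁶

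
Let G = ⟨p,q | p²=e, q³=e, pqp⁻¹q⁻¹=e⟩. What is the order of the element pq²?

Compute successive powers until reaching e:
  (pq²)¹ = pq², (pq²)² = q, (pq²)³ = p, (pq²)⁴ = q², (pq²)⁵ = pq, (pq²)⁶ = e.
The smallest positive k with (pq²)ᵏ = e is 6.

Answer: 6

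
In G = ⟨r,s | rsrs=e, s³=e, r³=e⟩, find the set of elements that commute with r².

⟨r²⟩ ⊆ C_G(r²) since powers of r² commute with r²; so |C_G(r²)| ≥ |⟨r²⟩| = 3.
By orbit–stabilizer, |C_G(r²)| = |G| / |conj. class of r²| = 12 / 4 = 3.
The 3 elements commuting with r² are {e, r, r²}.

Answer: {e, r, r²}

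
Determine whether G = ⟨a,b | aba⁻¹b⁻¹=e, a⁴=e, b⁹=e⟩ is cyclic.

|G| = 36. The element ab has order 36 (its powers give 36 distinct elements), so ⟨ab⟩ = G and G is cyclic.

Answer: Yes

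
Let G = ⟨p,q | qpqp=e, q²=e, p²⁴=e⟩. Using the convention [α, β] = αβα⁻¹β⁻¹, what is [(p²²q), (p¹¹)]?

[(p²²q), (p¹¹)] = (p²²q)·(p¹¹)·(p²²q)⁻¹·(p¹¹)⁻¹.
  (p²²q) · (p¹¹) = p¹¹q
  (p¹¹q) · (p²²q) = p¹³
  (p¹³) · (p¹³) = p²

Answer: p²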